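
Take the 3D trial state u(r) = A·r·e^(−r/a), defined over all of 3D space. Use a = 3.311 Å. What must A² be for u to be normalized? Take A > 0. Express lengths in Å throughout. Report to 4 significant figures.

A^2 ≈ 0.0002666 Å^(-5)

Require ∫ |u|² 4πr² dr = 1 over the whole domain.
The angular integral contributes 4π, leaving ∫₀^∞ r²|u|² dr.
Recall ∫₀^∞ r^m e^(−r/β) dr = m!·β^(m+1), carrying out the integral gives A² · 3·π·a^5.
Setting this equal to 1 gives A² = 1/(3·π·a^5).
Plugging in a = 3.311 yields A = 0.016329.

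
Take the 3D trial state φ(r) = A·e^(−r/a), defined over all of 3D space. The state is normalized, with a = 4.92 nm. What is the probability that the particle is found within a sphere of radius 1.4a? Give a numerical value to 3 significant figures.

P ≈ 0.531

Integrate the radial probability density 4πr²|φ|² over r ≤ 1.4a.
Normalization gives A² = 1/(π·a^3).
Let u = r/a; then A², 4π and the length scale all cancel, so P = ∫_{0}^{1.4} u^2·e^(-2·u) du ÷ ∫_{0}^{∞} u^2·e^(-2·u) du.
Using ∫ u^2·e^(-2·u) du = -(2·u^2 + 2·u + 1)·e^(-2·u)/4, the numerator is 1/4 - 193·e^(-14/5)/100 and the denominator is 1/4.
Taking the ratio yields P = 0.5305.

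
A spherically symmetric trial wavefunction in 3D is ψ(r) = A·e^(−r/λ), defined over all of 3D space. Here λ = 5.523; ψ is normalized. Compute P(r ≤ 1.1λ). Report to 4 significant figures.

P ≈ 0.3773

With dV = 4πr²dr, the probability is ∫|ψ|² dV over r ≤ 1.1λ.
The full normalization integral is A²·[π·λ^3] = 1, fixing A².
In terms of u = r/λ (A², 4π and the length scale all cancel between numerator and denominator), P = [∫_{0}^{1.1} u^2·e^(-2·u) du] / [∫_{0}^{∞} u^2·e^(-2·u) du].
Using ∫ u^2·e^(-2·u) du = -(2·u^2 + 2·u + 1)·e^(-2·u)/4, the numerator is 1/4 - 281·e^(-11/5)/200 and the denominator is 1/4.
This evaluates to P = 0.37729.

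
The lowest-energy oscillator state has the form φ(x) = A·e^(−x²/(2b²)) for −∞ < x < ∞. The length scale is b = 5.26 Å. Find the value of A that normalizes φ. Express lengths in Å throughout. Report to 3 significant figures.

A ≈ 0.328 Å^(-1/2)

Normalization requires ∫|φ|² dx = 1, integrated from −∞ to ∞.
Using the Gaussian integral ∫_{−∞}^{∞} e^(−αx²) dx = √(π/α), carrying out the integral gives A² · √(π)·b.
With b = 5.26: A² = 0.1073 and A = 0.3275.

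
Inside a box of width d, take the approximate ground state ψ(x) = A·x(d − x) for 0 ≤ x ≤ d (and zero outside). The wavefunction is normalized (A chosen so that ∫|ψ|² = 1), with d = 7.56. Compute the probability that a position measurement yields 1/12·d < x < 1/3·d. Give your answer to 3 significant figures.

P ≈ 0.205

The probability is P = ∫ |ψ|² dx over [1/12·d, 1/3·d].
The normalization integral ∫|ψ|²dx over the whole domain equals d^5/30·A², and A² cancels in the ratio.
Let u = x/d; then A² and the length scale cancel, so P = ∫_{1/12}^{1/3} u^2·(1 - u)^2 du ÷ ∫_{0}^{1} u^2·(1 - u)^2 du.
Using ∫ u^2·(1 - u)^2 du = u^3·(6·u^2 - 15·u + 10)/30, the numerator is ≈ 0.0068263 and the denominator is 1/30.
Taking the ratio, P = 0.2048.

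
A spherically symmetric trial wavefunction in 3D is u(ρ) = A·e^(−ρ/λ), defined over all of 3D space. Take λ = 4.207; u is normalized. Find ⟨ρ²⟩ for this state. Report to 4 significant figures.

By definition ⟨ρ²⟩ = ∫ ρ^2 |u(ρ)|² 4πρ² dρ.
With ∫₀^∞ ρ^4 e^(−αρ) dρ = 4!/α^5, since the A² factors cancel between numerator and denominator, ⟨ρ²⟩ = 3·λ^2.
With λ = 4.207, ⟨ρ^2⟩ = 53.097.

⟨ρ^2⟩ ≈ 53.10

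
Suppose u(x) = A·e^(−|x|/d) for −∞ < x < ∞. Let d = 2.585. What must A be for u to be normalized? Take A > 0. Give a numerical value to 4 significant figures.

Require ∫ |u|² dx = 1 over the whole domain.
Using ∫₀^∞ xⁿ e^(−αx) dx = n!/αⁿ⁺¹, carrying out the integral gives A² · d.
So A² = (d)^(−1).
With d = 2.585: A² = 0.38685 and A = 0.62197.

A ≈ 0.6220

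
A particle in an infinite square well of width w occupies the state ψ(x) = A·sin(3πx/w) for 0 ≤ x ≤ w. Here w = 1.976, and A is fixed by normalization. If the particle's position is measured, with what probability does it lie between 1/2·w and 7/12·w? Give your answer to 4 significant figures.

The probability is P = ∫ |ψ|² dx over [1/2·w, 7/12·w].
Since A² = 1/(w/2), this is the region integral divided by the full normalization integral.
Let u = x/w; then A² and the length scale cancel, so P = ∫_{1/2}^{7/12} sin(3·π·u)^2 du ÷ ∫_{0}^{1} sin(3·π·u)^2 du.
Using ∫ sin(3·π·u)^2 du = u/2 - sin(6·π·u)/(12·π), the numerator is 1/(12·π) + 1/24 and the denominator is 1/2.
Taking the ratio, P = (2 + π)/(12·π).

P ≈ 0.1364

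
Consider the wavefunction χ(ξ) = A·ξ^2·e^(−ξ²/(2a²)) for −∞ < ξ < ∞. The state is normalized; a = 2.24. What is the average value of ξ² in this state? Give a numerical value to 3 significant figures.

⟨ξ²⟩ = ∫ ξ^2 |χ|² dξ over the full domain.
With ∫_{−∞}^{∞} ξ^(2m) e^(−αξ²) dξ = (2m−1)!!·√π / (2^m α^(m+1/2)), the ratio of the moment integral to the normalization integral gives ⟨ξ²⟩ = 5·a^2/2.
With a = 2.24, ⟨ξ^2⟩ = 12.54.

⟨ξ^2⟩ ≈ 12.5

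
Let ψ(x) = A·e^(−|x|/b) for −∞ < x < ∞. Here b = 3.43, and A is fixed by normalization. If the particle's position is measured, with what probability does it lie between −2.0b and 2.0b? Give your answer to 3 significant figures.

P ≈ 0.982

|ψ|² is the probability density, so P = ∫_{−2.0b}^{2.0b} |ψ|² dx.
The normalization integral ∫|ψ|²dx over the whole domain equals b·A², and A² cancels in the ratio.
By symmetry take twice the x ≥ 0 contribution in numerator and denominator; the 2's cancel. Let u = x/b; then A² and the length scale cancel, so P = ∫_{0}^{2.0} e^(-2·u) du ÷ ∫_{0}^{∞} e^(-2·u) du.
With ∫ e^(-2·u) du = -e^(-2·u)/2 + C, the region integral is 1/2 - e^(-4)/2 and the full one is 1/2.
Taking the ratio, P = 0.9817.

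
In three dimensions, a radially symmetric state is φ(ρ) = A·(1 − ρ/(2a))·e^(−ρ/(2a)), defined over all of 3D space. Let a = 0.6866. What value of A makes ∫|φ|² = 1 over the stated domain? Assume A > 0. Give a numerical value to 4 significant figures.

A ≈ 0.3506

The normalization condition is ∫|φ|² 4πρ² dρ = 1 from 0 to ∞.
(Spherical symmetry: dV = 4πρ² dρ.)
Using ∫₀^∞ ρⁿ e^(−αρ) dρ = n!/αⁿ⁺¹, carrying out the integral gives A² · 8·π·a^3.
Substituting a = 0.6866 gives A² = 0.12293, so A = 0.35061.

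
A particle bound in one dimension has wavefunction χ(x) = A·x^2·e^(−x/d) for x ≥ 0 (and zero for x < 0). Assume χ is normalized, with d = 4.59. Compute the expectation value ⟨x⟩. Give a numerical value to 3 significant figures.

The expectation value is the |χ|²-weighted average of x: ∫ x|χ|² dx.
With ∫₀^∞ x^5 e^(−αx) dx = 5!/α^6, since the A² factors cancel between numerator and denominator, ⟨x⟩ = 5·d/2.
Putting d = 4.59 gives 11.48.

⟨x⟩ ≈ 11.5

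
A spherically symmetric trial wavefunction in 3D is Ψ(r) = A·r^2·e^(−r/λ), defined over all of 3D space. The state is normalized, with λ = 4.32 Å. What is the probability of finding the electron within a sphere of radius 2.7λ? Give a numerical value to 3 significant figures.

Integrate the radial probability density 4πr²|Ψ|² over r ≤ 2.7λ.
The full normalization integral is A²·[45·π·λ^7/2] = 1, fixing A².
Let u = r/λ; then A², 4π and the length scale all cancel, so P = ∫_{0}^{2.7} u^6·e^(-2·u) du ÷ ∫_{0}^{∞} u^6·e^(-2·u) du.
With ∫ u^6·e^(-2·u) du = -(4·u^6 + 12·u^5 + 30·u^4 + 60·u^3 + 90·u^2 + 90·u + 45)·e^(-2·u)/8 + C, the region integral is ≈ 1.6781 and the full one is 45/8.
This evaluates to P = 0.2983.

P ≈ 0.298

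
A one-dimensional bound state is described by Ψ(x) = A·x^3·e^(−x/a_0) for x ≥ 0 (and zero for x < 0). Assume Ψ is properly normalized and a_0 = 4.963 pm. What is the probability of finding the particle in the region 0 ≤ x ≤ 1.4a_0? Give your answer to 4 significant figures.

|Ψ|² is the probability density, so P = ∫_{0}^{1.4a_0} |Ψ|² dx.
The normalization integral ∫|Ψ|²dx over the whole domain equals 45·a_0^7/8·A², and A² cancels in the ratio.
Substituting u = x/a_0, A² and the length scale cancel in the ratio: P = ∫_{0}^{1.4} u^6·e^(-2·u) du / ∫_{0}^{∞} u^6·e^(-2·u) du.
An antiderivative of u^6·e^(-2·u) is -(4·u^6 + 12·u^5 + 30·u^4 + 60·u^3 + 90·u^2 + 90·u + 45)·e^(-2·u)/8; evaluating from 0 to 1.4 gives ≈ 0.137310, while the full integral is 45/8.
The result is P = 0.024411.

P ≈ 0.02441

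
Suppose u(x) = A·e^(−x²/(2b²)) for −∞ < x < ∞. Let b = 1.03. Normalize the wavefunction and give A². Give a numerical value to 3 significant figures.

The normalization condition is ∫|u|² dx = 1 from −∞ to ∞.
The integral (without the A² prefactor) comes out to √(π)·b.
Setting this equal to 1 gives A² = 1/(√(π)·b).
Plugging in b = 1.03 yields A = 0.7401.

A^2 ≈ 0.548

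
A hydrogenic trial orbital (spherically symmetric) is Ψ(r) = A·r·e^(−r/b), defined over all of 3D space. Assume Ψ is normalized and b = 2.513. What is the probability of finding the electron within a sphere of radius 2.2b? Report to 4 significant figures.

P ≈ 0.4488

With dV = 4πr²dr, the probability is ∫|Ψ|² dV over r ≤ 2.2b.
A² is fixed by ∫₀^∞ 4πr²|Ψ|² dr = 1, i.e. A² = (3·π·b^5)^(−1).
Let u = r/b; then A², 4π and the length scale all cancel, so P = ∫_{0}^{2.2} u^4·e^(-2·u) du ÷ ∫_{0}^{∞} u^4·e^(-2·u) du.
Using ∫ u^4·e^(-2·u) du = -(u^4/2 + u^3 + 3·u^2/2 + 3·u/2 + 3/4)·e^(-2·u), the numerator is ≈ 0.336612 and the denominator is 3/4.
Taking the ratio yields P = 0.44882.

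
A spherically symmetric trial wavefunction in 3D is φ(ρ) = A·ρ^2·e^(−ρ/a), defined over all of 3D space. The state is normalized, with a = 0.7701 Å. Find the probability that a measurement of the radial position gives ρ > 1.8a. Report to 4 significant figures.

P = ∫ |φ|² 4πρ² dρ over ρ > 1.8a.
A² is fixed by ∫₀^∞ 4πρ²|φ|² dρ = 1, i.e. A² = (45·π·a^7/2)^(−1).
Let u = ρ/a; then A², 4π and the length scale all cancel, so P = ∫_{1.8}^{∞} u^6·e^(-2·u) du ÷ ∫_{0}^{∞} u^6·e^(-2·u) du.
Using ∫ u^6·e^(-2·u) du = -(4·u^6 + 12·u^5 + 30·u^4 + 60·u^3 + 90·u^2 + 90·u + 45)·e^(-2·u)/8, the numerator is ≈ 5.21284 and the denominator is 45/8.
The region integral divided by the full integral gives P = 0.92673.

P ≈ 0.9267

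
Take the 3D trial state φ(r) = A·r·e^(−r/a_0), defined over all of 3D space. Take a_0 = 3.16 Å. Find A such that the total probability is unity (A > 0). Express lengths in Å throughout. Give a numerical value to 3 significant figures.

A ≈ 0.0184 Å^(-5/2)

We need A² ∫|f|² 4πr² dr = 1, taking the integral from 0 to ∞.
The angular integral contributes 4π, leaving ∫₀^∞ r²|φ|² dr.
With ∫₀^∞ r^4 e^(−αr) dr = 4!/α^5, the integral (without the A² prefactor) comes out to 3·π·a_0^5.
So A² = (3·π·a_0^5)^(−1).
Substituting a_0 = 3.16 gives A² = 0.0003367, so A = 0.01835.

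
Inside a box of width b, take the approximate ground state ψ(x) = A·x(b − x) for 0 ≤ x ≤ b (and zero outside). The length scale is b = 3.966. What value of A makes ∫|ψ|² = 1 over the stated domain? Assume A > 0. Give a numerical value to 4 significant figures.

A ≈ 0.1749

Normalization requires ∫|ψ|² dx = 1, integrated from 0 to b.
Expanding the polynomial and integrating term by term, with ψ = A·x(b − x), the integral evaluates to A²·[b^5/30].
Setting this equal to 1 gives A² = 1/(b^5/30).
Substituting b = 3.966 gives A² = 0.030574, so A = 0.17486.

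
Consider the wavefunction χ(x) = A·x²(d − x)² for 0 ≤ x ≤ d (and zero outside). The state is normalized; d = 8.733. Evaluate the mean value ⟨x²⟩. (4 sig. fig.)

⟨x^2⟩ ≈ 20.80

⟨x²⟩ = ∫ x^2 |χ|² dx over the full domain.
Evaluating both integrals, ⟨x²⟩ = 3·d^2/11.
Putting d = 8.733 gives 20.800.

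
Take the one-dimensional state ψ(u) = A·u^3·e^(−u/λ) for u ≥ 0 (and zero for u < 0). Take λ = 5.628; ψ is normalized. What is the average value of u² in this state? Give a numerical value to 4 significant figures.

⟨u^2⟩ ≈ 443.4

⟨u²⟩ = ∫ u^2 |ψ|² du over the full domain.
Recall ∫₀^∞ u^m e^(−u/β) du = m!·β^(m+1), since the A² factors cancel between numerator and denominator, ⟨u²⟩ = 14·λ^2.
With λ = 5.628, ⟨u^2⟩ = 443.44.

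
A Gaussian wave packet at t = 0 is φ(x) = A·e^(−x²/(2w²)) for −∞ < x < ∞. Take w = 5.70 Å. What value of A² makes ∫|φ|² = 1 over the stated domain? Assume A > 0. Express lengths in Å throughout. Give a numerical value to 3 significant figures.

Require ∫ |φ|² dx = 1 over the whole domain.
Using the Gaussian integral ∫_{−∞}^{∞} e^(−αx²) dx = √(π/α), ∫|φ|² dx = A²·(√(π)·w).
Hence A² = 1/[√(π)·w].
Plugging in w = 5.70 yields A = 0.3146.

A^2 ≈ 0.0990 Å^(-1)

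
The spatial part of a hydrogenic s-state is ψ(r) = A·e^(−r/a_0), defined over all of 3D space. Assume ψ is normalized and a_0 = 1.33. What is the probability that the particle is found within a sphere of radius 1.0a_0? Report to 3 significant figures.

With dV = 4πr²dr, the probability is ∫|ψ|² dV over r ≤ 1.0a_0.
Normalization gives A² = 1/(π·a_0^3).
Let u = r/a_0; then A², 4π and the length scale all cancel, so P = ∫_{0}^{1.0} u^2·e^(-2·u) du ÷ ∫_{0}^{∞} u^2·e^(-2·u) du.
Using ∫ u^2·e^(-2·u) du = -(2·u^2 + 2·u + 1)·e^(-2·u)/4, the numerator is 1/4 - 5·e^(-2)/4 and the denominator is 1/4.
This evaluates to P = 0.3233.

P ≈ 0.323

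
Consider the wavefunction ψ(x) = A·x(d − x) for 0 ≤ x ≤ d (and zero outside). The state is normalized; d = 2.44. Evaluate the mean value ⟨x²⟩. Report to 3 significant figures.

The expectation value is the |ψ|²-weighted average of x^2: ∫ x^2|ψ|² dx.
Expanding the polynomial and integrating term by term, since the A² factors cancel between numerator and denominator, ⟨x²⟩ = 2·d^2/7.
Putting d = 2.44 gives 1.701.

⟨x^2⟩ ≈ 1.70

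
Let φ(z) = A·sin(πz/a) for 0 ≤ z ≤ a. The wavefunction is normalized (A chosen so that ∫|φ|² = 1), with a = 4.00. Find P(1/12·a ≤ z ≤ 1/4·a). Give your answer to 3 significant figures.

P ≈ 0.0871

P = ∫_{1/12·a}^{1/4·a} |φ(z)|² dz.
Since A² = 1/(a/2), this is the region integral divided by the full normalization integral.
In terms of u = z/a (A² and the length scale cancel between numerator and denominator), P = [∫_{1/12}^{1/4} sin(π·u)^2 du] / [∫_{0}^{1} sin(π·u)^2 du].
An antiderivative of sin(π·u)^2 is u/2 - sin(2·π·u)/(4·π); evaluating from 1/12 to 1/4 gives 1/12 - 1/(8·π), while the full integral is 1/2.
This works out to P = (-3 + 2·π)/(12·π).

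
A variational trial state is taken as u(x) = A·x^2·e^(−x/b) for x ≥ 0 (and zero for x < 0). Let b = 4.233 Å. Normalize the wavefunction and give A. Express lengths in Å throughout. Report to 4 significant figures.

A ≈ 0.03132 Å^(-5/2)

The normalization condition is ∫|u|² dx = 1 from 0 to ∞.
Recall ∫₀^∞ x^m e^(−x/β) dx = m!·β^(m+1), with u = A·x^2·e^(−x/b), the integral evaluates to A²·[3·b^5/4].
So A² = (3·b^5/4)^(−1).
With b = 4.233: A² = 0.00098106 and A = 0.031322.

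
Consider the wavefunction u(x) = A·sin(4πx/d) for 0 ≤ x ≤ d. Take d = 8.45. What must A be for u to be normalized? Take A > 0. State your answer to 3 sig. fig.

A ≈ 0.487

We need A² ∫|f|² dx = 1, taking the integral from 0 to d.
∫|u|² dx = A²·(d/2).
So A² = (d/2)^(−1).
Plugging in d = 8.45 yields A = 0.4865.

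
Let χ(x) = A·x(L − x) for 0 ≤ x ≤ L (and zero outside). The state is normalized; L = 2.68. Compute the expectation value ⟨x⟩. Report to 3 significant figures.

By definition ⟨x⟩ = ∫ x |χ(x)|² dx.
Evaluating both integrals, ⟨x⟩ = L/2.
Putting L = 2.68 gives 1.340.

⟨x⟩ ≈ 1.34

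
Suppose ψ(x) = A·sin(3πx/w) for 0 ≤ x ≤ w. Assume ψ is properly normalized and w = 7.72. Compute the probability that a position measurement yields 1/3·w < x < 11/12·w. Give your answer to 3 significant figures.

|ψ|² is the probability density, so P = ∫_{1/3·w}^{11/12·w} |ψ|² dx.
Since A² = 1/(w/2), this is the region integral divided by the full normalization integral.
Substituting u = x/w, A² and the length scale cancel in the ratio: P = ∫_{1/3}^{11/12} sin(3·π·u)^2 du / ∫_{0}^{1} sin(3·π·u)^2 du.
Using ∫ sin(3·π·u)^2 du = u/2 - sin(6·π·u)/(12·π), the numerator is 1/(12·π) + 7/24 and the denominator is 1/2.
The result is P = (2 + 7·π)/(12·π).

P ≈ 0.636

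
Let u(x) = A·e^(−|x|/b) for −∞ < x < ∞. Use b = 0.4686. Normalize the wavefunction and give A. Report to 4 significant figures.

Require ∫ |u|² dx = 1 over the whole domain.
∫|u|² dx = A²·(b).
Plugging in b = 0.4686 yields A = 1.4608.

A ≈ 1.461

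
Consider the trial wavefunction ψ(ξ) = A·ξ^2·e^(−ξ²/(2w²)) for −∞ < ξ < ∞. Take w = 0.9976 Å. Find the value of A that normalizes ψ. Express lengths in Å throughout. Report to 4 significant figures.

A ≈ 0.8726 Å^(-5/2)

We need A² ∫|f|² dξ = 1, taking the integral from −∞ to ∞.
The integral (without the A² prefactor) comes out to 3·√(π)·w^5/4.
So A² = (3·√(π)·w^5/4)^(−1).
Plugging in w = 0.9976 yields A = 0.87255.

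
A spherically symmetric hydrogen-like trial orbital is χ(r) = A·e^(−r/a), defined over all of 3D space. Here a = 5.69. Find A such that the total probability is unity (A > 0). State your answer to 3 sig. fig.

A ≈ 0.0416

Require ∫ |χ|² 4πr² dr = 1 over the whole domain.
The angular integral contributes 4π, leaving ∫₀^∞ r²|χ|² dr.
∫|χ|² 4πr² dr = A²·(π·a^3).
Substituting a = 5.69 gives A² = 0.001728, so A = 0.04157.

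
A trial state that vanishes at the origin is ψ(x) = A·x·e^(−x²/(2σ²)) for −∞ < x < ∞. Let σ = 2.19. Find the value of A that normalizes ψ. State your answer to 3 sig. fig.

Normalization requires ∫|ψ|² dx = 1, integrated from −∞ to ∞.
Using the Gaussian integral ∫_{−∞}^{∞} e^(−αx²) dx = √(π/α), ∫|ψ|² dx = A²·(√(π)·σ^3/2).
Hence A² = 1/[√(π)·σ^3/2].
Plugging in σ = 2.19 yields A = 0.3278.

A ≈ 0.328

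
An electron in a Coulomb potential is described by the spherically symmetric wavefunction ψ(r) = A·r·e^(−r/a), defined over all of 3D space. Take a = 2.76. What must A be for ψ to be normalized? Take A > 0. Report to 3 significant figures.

A ≈ 0.0257

Normalization requires ∫|ψ|² 4πr² dr = 1, integrated from 0 to ∞.
The angular integral contributes 4π, leaving ∫₀^∞ r²|ψ|² dr.
The integral (without the A² prefactor) comes out to 3·π·a^5.
So A² = (3·π·a^5)^(−1).
Substituting a = 2.76 gives A² = 0.0006625, so A = 0.02574.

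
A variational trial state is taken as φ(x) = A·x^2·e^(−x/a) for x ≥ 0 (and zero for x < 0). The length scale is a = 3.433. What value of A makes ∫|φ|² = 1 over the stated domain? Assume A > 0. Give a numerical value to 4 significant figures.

A ≈ 0.05288

Require ∫ |φ|² dx = 1 over the whole domain.
The integral (without the A² prefactor) comes out to 3·a^5/4.
So A² = (3·a^5/4)^(−1).
Plugging in a = 3.433 yields A = 0.052879.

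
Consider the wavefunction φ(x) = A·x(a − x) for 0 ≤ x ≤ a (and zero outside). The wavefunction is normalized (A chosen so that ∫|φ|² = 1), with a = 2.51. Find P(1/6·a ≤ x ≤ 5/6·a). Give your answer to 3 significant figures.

P = ∫_{1/6·a}^{5/6·a} |φ(x)|² dx.
The normalization integral ∫|φ|²dx over the whole domain equals a^5/30·A², and A² cancels in the ratio.
In terms of u = x/a (A² and the length scale cancel between numerator and denominator), P = [∫_{1/6}^{5/6} u^2·(1 - u)^2 du] / [∫_{0}^{1} u^2·(1 - u)^2 du].
Using ∫ u^2·(1 - u)^2 du = u^3·(6·u^2 - 15·u + 10)/30, the numerator is 301/9720 and the denominator is 1/30.
This works out to P = 301/324.

P ≈ 0.929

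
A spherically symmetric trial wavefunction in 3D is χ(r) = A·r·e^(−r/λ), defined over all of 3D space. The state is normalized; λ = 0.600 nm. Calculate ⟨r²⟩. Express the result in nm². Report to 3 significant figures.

⟨r^2⟩ ≈ 2.70 nm^2

By definition ⟨r²⟩ = ∫ r^2 |χ(r)|² 4πr² dr.
Using ∫₀^∞ rⁿ e^(−αr) dr = n!/αⁿ⁺¹, the ratio of the moment integral to the normalization integral gives ⟨r²⟩ = 15·λ^2/2.
Putting λ = 0.600 gives 2.700.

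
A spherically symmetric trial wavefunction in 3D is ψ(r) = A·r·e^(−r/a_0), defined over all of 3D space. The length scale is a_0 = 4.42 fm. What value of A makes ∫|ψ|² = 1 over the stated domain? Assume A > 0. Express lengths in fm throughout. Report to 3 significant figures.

A ≈ 0.00793 fm^(-5/2)

We need A² ∫|f|² 4πr² dr = 1, taking the integral from 0 to ∞.
In 3D with spherical symmetry the volume element is 4πr² dr.
Recall ∫₀^∞ r^m e^(−r/β) dr = m!·β^(m+1), the integral (without the A² prefactor) comes out to 3·π·a_0^5.
Setting this equal to 1 gives A² = 1/(3·π·a_0^5).
With a_0 = 4.42: A² = 0.00006290 and A = 0.007931.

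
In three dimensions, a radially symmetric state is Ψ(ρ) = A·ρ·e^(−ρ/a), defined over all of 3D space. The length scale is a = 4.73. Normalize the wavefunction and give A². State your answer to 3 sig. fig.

Normalization requires ∫|Ψ|² 4πρ² dρ = 1, integrated from 0 to ∞.
The angular integral contributes 4π, leaving ∫₀^∞ ρ²|Ψ|² dρ.
Recall ∫₀^∞ ρ^m e^(−ρ/β) dρ = m!·β^(m+1), carrying out the integral gives A² · 3·π·a^5.
Hence A² = 1/[3·π·a^5].
With a = 4.73: A² = 0.00004481 and A = 0.006694.

A^2 ≈ 0.0000448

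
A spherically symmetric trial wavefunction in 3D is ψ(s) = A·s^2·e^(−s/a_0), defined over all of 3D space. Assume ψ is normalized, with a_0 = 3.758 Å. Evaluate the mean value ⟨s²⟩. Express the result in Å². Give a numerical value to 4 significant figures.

The expectation value is the |ψ|²-weighted average of s^2: ∫ s^2|ψ|² 4πs² ds.
The ratio of the moment integral to the normalization integral gives ⟨s²⟩ = 14·a_0^2.
Putting a_0 = 3.758 gives 197.72.

⟨s^2⟩ ≈ 197.7 Å^2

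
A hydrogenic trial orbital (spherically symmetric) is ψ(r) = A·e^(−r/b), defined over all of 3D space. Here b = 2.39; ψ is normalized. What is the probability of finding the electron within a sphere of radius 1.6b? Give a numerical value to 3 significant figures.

With dV = 4πr²dr, the probability is ∫|ψ|² dV over r ≤ 1.6b.
Normalization gives A² = 1/(π·b^3).
Let u = r/b; then A², 4π and the length scale all cancel, so P = ∫_{0}^{1.6} u^2·e^(-2·u) du ÷ ∫_{0}^{∞} u^2·e^(-2·u) du.
An antiderivative of u^2·e^(-2·u) is -(2·u^2 + 2·u + 1)·e^(-2·u)/4; evaluating from 0 to 1.6 gives 1/4 - 233·e^(-16/5)/100, while the full integral is 1/4.
Taking the ratio yields P = 0.6201.

P ≈ 0.620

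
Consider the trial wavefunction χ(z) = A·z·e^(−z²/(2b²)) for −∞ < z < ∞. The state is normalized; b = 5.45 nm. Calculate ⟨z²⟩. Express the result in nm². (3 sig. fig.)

⟨z^2⟩ ≈ 44.6 nm^2

The expectation value is the |χ|²-weighted average of z^2: ∫ z^2|χ|² dz.
Using the Gaussian integral ∫_{−∞}^{∞} e^(−αz²) dz = √(π/α), evaluating both integrals, ⟨z²⟩ = 3·b^2/2.
With b = 5.45, ⟨z^2⟩ = 44.55.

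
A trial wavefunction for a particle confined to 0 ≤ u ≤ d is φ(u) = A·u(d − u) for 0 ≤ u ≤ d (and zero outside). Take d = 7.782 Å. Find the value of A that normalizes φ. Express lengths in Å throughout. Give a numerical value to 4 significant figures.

The normalization condition is ∫|φ|² du = 1 from 0 to d.
Expanding the polynomial and integrating term by term, carrying out the integral gives A² · d^5/30.
Setting this equal to 1 gives A² = 1/(d^5/30).
With d = 7.782: A² = 0.0010512 and A = 0.032421.

A ≈ 0.03242 Å^(-5/2)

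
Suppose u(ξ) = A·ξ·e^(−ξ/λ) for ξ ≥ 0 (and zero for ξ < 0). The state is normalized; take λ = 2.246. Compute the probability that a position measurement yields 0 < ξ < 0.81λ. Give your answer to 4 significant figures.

P ≈ 0.2218

|u|² is the probability density, so P = ∫_{0}^{0.81λ} |u|² dξ.
Since A² = 1/(λ^3/4), this is the region integral divided by the full normalization integral.
Substituting t = ξ/λ, A² and the length scale cancel in the ratio: P = ∫_{0}^{0.81} t^2·e^(-2·t) dt / ∫_{0}^{∞} t^2·e^(-2·t) dt.
With ∫ t^2·e^(-2·t) dt = -(2·t^2 + 2·t + 1)·e^(-2·t)/4 + C, the region integral is ≈ 0.0554557 and the full one is 1/4.
Evaluating gives P = 0.22182.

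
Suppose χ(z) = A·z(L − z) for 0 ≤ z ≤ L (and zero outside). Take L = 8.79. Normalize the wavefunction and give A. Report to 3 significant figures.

The normalization condition is ∫|χ|² dz = 1 from 0 to L.
Expanding the polynomial and integrating term by term, with χ = A·z(L − z), the integral evaluates to A²·[L^5/30].
Hence A² = 1/[L^5/30].
With L = 8.79: A² = 0.0005717 and A = 0.02391.

A ≈ 0.0239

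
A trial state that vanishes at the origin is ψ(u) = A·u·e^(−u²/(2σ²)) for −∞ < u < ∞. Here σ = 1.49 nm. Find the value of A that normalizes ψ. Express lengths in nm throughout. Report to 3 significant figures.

A ≈ 0.584 nm^(-3/2)

Require ∫ |ψ|² du = 1 over the whole domain.
∫|ψ|² du = A²·(√(π)·σ^3/2).
Setting this equal to 1 gives A² = 1/(√(π)·σ^3/2).
With σ = 1.49: A² = 0.3411 and A = 0.5840.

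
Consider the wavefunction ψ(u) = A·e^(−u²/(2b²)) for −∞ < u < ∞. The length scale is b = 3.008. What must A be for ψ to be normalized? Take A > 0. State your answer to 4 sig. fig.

A ≈ 0.4331

Normalization requires ∫|ψ|² du = 1, integrated from −∞ to ∞.
With ∫_{−∞}^{∞} u^(2m) e^(−αu²) du = (2m−1)!!·√π / (2^m α^(m+1/2)), with ψ = A·e^(−u²/(2b²)), the integral evaluates to A²·[√(π)·b].
Plugging in b = 3.008 yields A = 0.43309.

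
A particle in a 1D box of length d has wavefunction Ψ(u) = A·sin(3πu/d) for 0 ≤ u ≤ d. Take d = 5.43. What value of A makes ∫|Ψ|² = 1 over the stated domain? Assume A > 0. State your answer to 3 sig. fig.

Require ∫ |Ψ|² du = 1 over the whole domain.
With ∫₀^d sin²(nπu/d) du = d/2, carrying out the integral gives A² · d/2.
Hence A² = 1/[d/2].
With d = 5.43: A² = 0.3683 and A = 0.6069.

A ≈ 0.607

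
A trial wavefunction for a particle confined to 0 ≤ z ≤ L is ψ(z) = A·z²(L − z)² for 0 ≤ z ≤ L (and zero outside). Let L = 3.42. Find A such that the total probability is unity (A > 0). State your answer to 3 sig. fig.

A ≈ 0.0992

The normalization condition is ∫|ψ|² dz = 1 from 0 to L.
With ψ = A·z²(L − z)², the integral evaluates to A²·[L^9/630].
With L = 3.42: A² = 0.009843 and A = 0.09921.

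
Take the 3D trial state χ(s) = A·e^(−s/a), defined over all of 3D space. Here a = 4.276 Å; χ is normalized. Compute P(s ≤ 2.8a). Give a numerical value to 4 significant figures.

P ≈ 0.9176

P = ∫ |χ|² 4πs² ds over s ≤ 2.8a.
Normalization gives A² = 1/(π·a^3).
Let u = s/a; then A², 4π and the length scale all cancel, so P = ∫_{0}^{2.8} u^2·e^(-2·u) du ÷ ∫_{0}^{∞} u^2·e^(-2·u) du.
An antiderivative of u^2·e^(-2·u) is -(2·u^2 + 2·u + 1)·e^(-2·u)/4; evaluating from 0 to 2.8 gives 1/4 - 557·e^(-28/5)/100, while the full integral is 1/4.
This evaluates to P = 0.91761.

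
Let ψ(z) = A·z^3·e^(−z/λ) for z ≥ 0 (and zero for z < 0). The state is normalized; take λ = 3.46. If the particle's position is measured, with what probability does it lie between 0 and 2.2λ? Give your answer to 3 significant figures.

P ≈ 0.156

P = ∫_{0}^{2.2λ} |ψ(z)|² dz.
With A² fixed by ∫|ψ|² = 1, i.e. A² = (45·λ^7/8)^(−1), substitute and integrate.
In terms of u = z/λ (A² and the length scale cancel between numerator and denominator), P = [∫_{0}^{2.2} u^6·e^(-2·u) du] / [∫_{0}^{∞} u^6·e^(-2·u) du].
Using ∫ u^6·e^(-2·u) du = -(4·u^6 + 12·u^5 + 30·u^4 + 60·u^3 + 90·u^2 + 90·u + 45)·e^(-2·u)/8, the numerator is ≈ 0.87950 and the denominator is 45/8.
Evaluating gives P = 0.1564.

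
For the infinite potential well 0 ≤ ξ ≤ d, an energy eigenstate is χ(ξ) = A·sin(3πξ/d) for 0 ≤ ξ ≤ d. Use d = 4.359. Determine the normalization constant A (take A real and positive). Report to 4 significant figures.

We need A² ∫|f|² dξ = 1, taking the integral from 0 to d.
With χ = A·sin(3πξ/d), the integral evaluates to A²·[d/2].
So A² = (d/2)^(−1).
Plugging in d = 4.359 yields A = 0.67736.

A ≈ 0.6774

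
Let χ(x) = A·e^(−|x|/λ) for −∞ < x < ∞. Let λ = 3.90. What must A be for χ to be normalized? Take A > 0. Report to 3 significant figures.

The normalization condition is ∫|χ|² dx = 1 from −∞ to ∞.
∫|χ|² dx = A²·(λ).
Substituting λ = 3.90 gives A² = 0.2564, so A = 0.5064.

A ≈ 0.506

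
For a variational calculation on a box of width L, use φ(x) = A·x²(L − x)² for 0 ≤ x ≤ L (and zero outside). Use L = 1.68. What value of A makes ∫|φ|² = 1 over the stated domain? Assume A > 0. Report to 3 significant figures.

A ≈ 2.43

The normalization condition is ∫|φ|² dx = 1 from 0 to L.
∫|φ|² dx = A²·(L^9/630).
Hence A² = 1/[L^9/630].
Substituting L = 1.68 gives A² = 5.910, so A = 2.431.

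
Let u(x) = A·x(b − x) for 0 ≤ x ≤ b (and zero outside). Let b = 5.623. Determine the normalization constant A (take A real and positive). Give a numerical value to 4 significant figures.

The normalization condition is ∫|u|² dx = 1 from 0 to b.
Expanding the polynomial and integrating term by term, with u = A·x(b − x), the integral evaluates to A²·[b^5/30].
Hence A² = 1/[b^5/30].
Plugging in b = 5.623 yields A = 0.073053.

A ≈ 0.07305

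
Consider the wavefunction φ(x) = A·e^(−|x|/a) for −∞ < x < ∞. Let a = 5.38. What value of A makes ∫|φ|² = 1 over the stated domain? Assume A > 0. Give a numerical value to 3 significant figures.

A ≈ 0.431

The normalization condition is ∫|φ|² dx = 1 from −∞ to ∞.
With ∫₀^∞ x^0 e^(−αx) dx = 0!/α^1, the integral (without the A² prefactor) comes out to a.
Substituting a = 5.38 gives A² = 0.1859, so A = 0.4311.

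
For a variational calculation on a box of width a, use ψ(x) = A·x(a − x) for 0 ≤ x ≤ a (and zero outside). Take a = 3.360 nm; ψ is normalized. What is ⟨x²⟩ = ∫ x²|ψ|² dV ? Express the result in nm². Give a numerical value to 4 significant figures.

The expectation value is the |ψ|²-weighted average of x^2: ∫ x^2|ψ|² dx.
Expanding the polynomial and integrating term by term, the ratio of the moment integral to the normalization integral gives ⟨x²⟩ = 2·a^2/7.
Putting a = 3.360 gives 3.2256.

⟨x^2⟩ ≈ 3.226 nm^2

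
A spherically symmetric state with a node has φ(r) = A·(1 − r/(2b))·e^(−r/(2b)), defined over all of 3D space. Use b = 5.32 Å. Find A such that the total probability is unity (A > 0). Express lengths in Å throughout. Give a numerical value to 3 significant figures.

A ≈ 0.0163 Å^(-3/2)

The normalization condition is ∫|φ|² 4πr² dr = 1 from 0 to ∞.
Recall ∫₀^∞ r^m e^(−r/β) dr = m!·β^(m+1), carrying out the integral gives A² · 8·π·b^3.
Substituting b = 5.32 gives A² = 0.0002643, so A = 0.01626.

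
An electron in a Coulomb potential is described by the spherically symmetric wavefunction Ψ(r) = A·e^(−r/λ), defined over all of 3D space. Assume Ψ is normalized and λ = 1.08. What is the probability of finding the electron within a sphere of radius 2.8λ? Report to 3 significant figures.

P ≈ 0.918

With dV = 4πr²dr, the probability is ∫|Ψ|² dV over r ≤ 2.8λ.
The full normalization integral is A²·[π·λ^3] = 1, fixing A².
Let u = r/λ; then A², 4π and the length scale all cancel, so P = ∫_{0}^{2.8} u^2·e^(-2·u) du ÷ ∫_{0}^{∞} u^2·e^(-2·u) du.
Using ∫ u^2·e^(-2·u) du = -(2·u^2 + 2·u + 1)·e^(-2·u)/4, the numerator is 1/4 - 557·e^(-28/5)/100 and the denominator is 1/4.
This evaluates to P = 0.9176.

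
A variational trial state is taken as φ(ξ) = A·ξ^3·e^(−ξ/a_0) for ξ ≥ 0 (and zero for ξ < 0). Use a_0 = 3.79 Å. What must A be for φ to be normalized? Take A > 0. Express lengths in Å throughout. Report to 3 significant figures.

A ≈ 0.00398 Å^(-7/2)

We need A² ∫|f|² dξ = 1, taking the integral from 0 to ∞.
With ∫₀^∞ ξ^6 e^(−αξ) dξ = 6!/α^7, ∫|φ|² dξ = A²·(45·a_0^7/8).
So A² = (45·a_0^7/8)^(−1).
Substituting a_0 = 3.79 gives A² = 0.00001583, so A = 0.003978.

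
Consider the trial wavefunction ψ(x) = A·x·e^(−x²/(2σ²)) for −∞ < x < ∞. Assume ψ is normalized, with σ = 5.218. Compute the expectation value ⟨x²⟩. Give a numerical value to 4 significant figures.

The expectation value is the |ψ|²-weighted average of x^2: ∫ x^2|ψ|² dx.
With ∫_{−∞}^{∞} x^(2m) e^(−αx²) dx = (2m−1)!!·√π / (2^m α^(m+1/2)), evaluating both integrals, ⟨x²⟩ = 3·σ^2/2.
Putting σ = 5.218 gives 40.841.

⟨x^2⟩ ≈ 40.84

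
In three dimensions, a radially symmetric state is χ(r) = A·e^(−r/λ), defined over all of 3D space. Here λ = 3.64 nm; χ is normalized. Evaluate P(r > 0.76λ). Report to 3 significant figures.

P = ∫ |χ|² 4πr² dr over r > 0.76λ.
Normalization gives A² = 1/(π·λ^3).
Let u = r/λ; then A², 4π and the length scale all cancel, so P = ∫_{0.76}^{∞} u^2·e^(-2·u) du ÷ ∫_{0}^{∞} u^2·e^(-2·u) du.
An antiderivative of u^2·e^(-2·u) is -(2·u^2 + 2·u + 1)·e^(-2·u)/4; evaluating from 0.76 to ∞ gives 2297·e^(-38/25)/2500, while the full integral is 1/4.
Taking the ratio yields P = 0.8038.

P ≈ 0.804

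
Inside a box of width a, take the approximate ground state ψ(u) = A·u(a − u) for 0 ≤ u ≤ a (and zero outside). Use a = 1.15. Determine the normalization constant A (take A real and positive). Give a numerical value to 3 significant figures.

Require ∫ |ψ|² du = 1 over the whole domain.
Carrying out the integral gives A² · a^5/30.
Setting this equal to 1 gives A² = 1/(a^5/30).
Substituting a = 1.15 gives A² = 14.92, so A = 3.862.

A ≈ 3.86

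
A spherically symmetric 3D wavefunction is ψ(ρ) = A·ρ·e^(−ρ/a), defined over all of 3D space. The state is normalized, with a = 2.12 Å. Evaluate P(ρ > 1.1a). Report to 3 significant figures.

P ≈ 0.928

Integrate the radial probability density 4πρ²|ψ|² over ρ > 1.1a.
Normalization gives A² = 1/(3·π·a^5).
Let u = ρ/a; then A², 4π and the length scale all cancel, so P = ∫_{1.1}^{∞} u^4·e^(-2·u) du ÷ ∫_{0}^{∞} u^4·e^(-2·u) du.
Using ∫ u^4·e^(-2·u) du = -(u^4/2 + u^3 + 3·u^2/2 + 3·u/2 + 3/4)·e^(-2·u), the numerator is ≈ 0.69563 and the denominator is 3/4.
Taking the ratio yields P = 0.9275.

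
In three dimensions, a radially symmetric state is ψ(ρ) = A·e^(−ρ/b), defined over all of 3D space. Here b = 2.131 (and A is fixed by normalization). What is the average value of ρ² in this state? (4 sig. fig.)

⟨ρ^2⟩ ≈ 13.62

By definition ⟨ρ²⟩ = ∫ ρ^2 |ψ(ρ)|² 4πρ² dρ.
With ∫₀^∞ ρ^4 e^(−αρ) dρ = 4!/α^5, evaluating both integrals, ⟨ρ²⟩ = 3·b^2.
With b = 2.131, ⟨ρ^2⟩ = 13.623.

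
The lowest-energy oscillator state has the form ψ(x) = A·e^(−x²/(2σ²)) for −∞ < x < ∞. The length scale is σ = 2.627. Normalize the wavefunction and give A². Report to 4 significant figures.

A^2 ≈ 0.2148

Require ∫ |ψ|² dx = 1 over the whole domain.
Using the Gaussian integral ∫_{−∞}^{∞} e^(−αx²) dx = √(π/α), ∫|ψ|² dx = A²·(√(π)·σ).
Hence A² = 1/[√(π)·σ].
Substituting σ = 2.627 gives A² = 0.21477, so A = 0.46343.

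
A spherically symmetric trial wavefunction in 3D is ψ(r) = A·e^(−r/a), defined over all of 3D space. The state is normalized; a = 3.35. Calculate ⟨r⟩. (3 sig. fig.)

By definition ⟨r⟩ = ∫ r |ψ(r)|² 4πr² dr.
Evaluating both integrals, ⟨r⟩ = 3·a/2.
Putting a = 3.35 gives 5.025.

⟨r⟩ ≈ 5.03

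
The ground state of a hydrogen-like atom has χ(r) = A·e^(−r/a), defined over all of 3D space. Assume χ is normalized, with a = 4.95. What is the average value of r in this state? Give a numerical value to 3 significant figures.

⟨r⟩ ≈ 7.43

The expectation value is the |χ|²-weighted average of r: ∫ r|χ|² 4πr² dr.
Since the A² factors cancel between numerator and denominator, ⟨r⟩ = 3·a/2.
With a = 4.95, ⟨r⟩ = 7.425.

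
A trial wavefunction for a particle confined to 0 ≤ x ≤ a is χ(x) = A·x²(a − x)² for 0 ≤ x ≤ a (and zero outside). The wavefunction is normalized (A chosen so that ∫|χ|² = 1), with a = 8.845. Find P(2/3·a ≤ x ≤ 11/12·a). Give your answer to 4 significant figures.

P ≈ 0.1445

The probability is P = ∫ |χ|² dx over [2/3·a, 11/12·a].
With A² fixed by ∫|χ|² = 1, i.e. A² = (a^9/630)^(−1), substitute and integrate.
In terms of u = x/a (A² and the length scale cancel between numerator and denominator), P = [∫_{2/3}^{11/12} u^4·(1 - u)^4 du] / [∫_{0}^{1} u^4·(1 - u)^4 du].
With ∫ u^4·(1 - u)^4 du = u^5·(70·u^4 - 315·u^3 + 540·u^2 - 420·u + 126)/630 + C, the region integral is ≈ 0.000229311 and the full one is 1/630.
The result is P = 0.14447.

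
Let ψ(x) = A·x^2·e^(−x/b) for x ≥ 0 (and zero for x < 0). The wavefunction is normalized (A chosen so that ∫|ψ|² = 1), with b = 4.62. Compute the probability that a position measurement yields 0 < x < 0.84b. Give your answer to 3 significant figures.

P ≈ 0.0284

The probability is P = ∫ |ψ|² dx over [0, 0.84b].
The normalization integral ∫|ψ|²dx over the whole domain equals 3·b^5/4·A², and A² cancels in the ratio.
In terms of u = x/b (A² and the length scale cancel between numerator and denominator), P = [∫_{0}^{0.84} u^4·e^(-2·u) du] / [∫_{0}^{∞} u^4·e^(-2·u) du].
Using ∫ u^4·e^(-2·u) du = -(u^4/2 + u^3 + 3·u^2/2 + 3·u/2 + 3/4)·e^(-2·u), the numerator is ≈ 0.021270 and the denominator is 3/4.
This works out to P = 0.02836.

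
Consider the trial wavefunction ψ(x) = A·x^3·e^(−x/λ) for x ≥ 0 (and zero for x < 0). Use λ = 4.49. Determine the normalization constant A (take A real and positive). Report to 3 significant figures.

A ≈ 0.00220

Require ∫ |ψ|² dx = 1 over the whole domain.
Using ∫₀^∞ xⁿ e^(−αx) dx = n!/αⁿ⁺¹, the integral (without the A² prefactor) comes out to 45·λ^7/8.
Substituting λ = 4.49 gives A² = 0.000004832, so A = 0.002198.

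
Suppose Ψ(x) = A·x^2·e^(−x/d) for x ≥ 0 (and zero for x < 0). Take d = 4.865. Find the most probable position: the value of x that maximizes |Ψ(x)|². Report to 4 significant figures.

x ≈ 9.730

Differentiate |Ψ(x)|² with respect to x and set to zero.
Solving yields x = 2·d.
With d = 4.865, the most probable position is 9.7300.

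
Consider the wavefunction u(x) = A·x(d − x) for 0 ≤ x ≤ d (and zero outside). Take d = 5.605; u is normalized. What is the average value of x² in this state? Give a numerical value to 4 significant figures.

By definition ⟨x²⟩ = ∫ x^2 |u(x)|² dx.
Expanding the polynomial and integrating term by term, since the A² factors cancel between numerator and denominator, ⟨x²⟩ = 2·d^2/7.
Putting d = 5.605 gives 8.9760.

⟨x^2⟩ ≈ 8.976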